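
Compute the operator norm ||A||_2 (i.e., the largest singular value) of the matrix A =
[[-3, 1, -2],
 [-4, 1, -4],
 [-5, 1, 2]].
||A||_2 ≈ 7.5904 (= sqrt(largest eigenvalue of A^T A))

||A||_2 = sigma_max(A) = sqrt(lambda_max(A^T A)). Form the symmetric matrix M = A^T A =
[[50, -12, 12],
 [-12, 3, -4],
 [12, -4, 24]].
Its characteristic polynomial (trace, sum of principal 2x2 minors, determinant of M give the coefficients) is
  p(λ) = det(λ I - M) = λ^3 - 77λ^2 + 1118λ - 64.
No integer candidate from the rational root theorem (±divisors of 64) is a root, so the roots are irrational. The cubic discriminant is Δ = 1803327300 > 0, so there are three distinct real roots. p(0) = -64 and p(1) = 978 have opposite signs, so a root lies in (0, 1); Newton's method refines it to λ ≈ 0.0575. p(19) = 240 and p(20) = -504 have opposite signs, so a root lies in (19, 20); Newton's method refines it to λ ≈ 19.3281. p(57) = -1318 and p(58) = 864 have opposite signs, so a root lies in (57, 58); Newton's method refines it to λ ≈ 57.6144. Check (Vieta): the three roots sum to 77, matching tr M = 77.
So the eigenvalues of A^T A are ≈ 0.0575, 19.3281, 57.6144 (all ≥ 0, as they must be for A^T A). The largest is λ_max ≈ 57.6144, hence ||A||_2 = sqrt(λ_max) ≈ 7.5904.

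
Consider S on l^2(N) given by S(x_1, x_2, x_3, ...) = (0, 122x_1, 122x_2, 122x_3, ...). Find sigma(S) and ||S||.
sigma(S) = closed disk {z in C : |z| ≤ 122}; ||S|| = 122

Note S = 122·U where U is the unit right shift (U x)_k = x_{k-1} (with x_0 := 0); so ||S|| = 122||U|| and sigma(S) = 122·sigma(U). ||S x||^2 = sum_{k≥1} |122x_k|^2 = 14884||x||^2, so ||S|| = 122 and sigma(S) ⊂ {|z| ≤ 122}. For any |lambda| < 122, the equation (S - lambda I) x = 0 forces x_1 = 0, then 122x_k = lambda x_{k+1} ⇒ x = 0, so S has no eigenvalues. But (S - lambda I) is not surjective for |lambda| < 122: solving (S - lambda I) x = e_1 would require x_n proportional to (lambda/122)^(-n), which is not in l^2. So every |lambda| < 122 lies in the residual spectrum. The boundary |lambda| = 122 is in the approximate point spectrum (the spectrum is closed). Hence sigma(S) is the closed disk of radius 122.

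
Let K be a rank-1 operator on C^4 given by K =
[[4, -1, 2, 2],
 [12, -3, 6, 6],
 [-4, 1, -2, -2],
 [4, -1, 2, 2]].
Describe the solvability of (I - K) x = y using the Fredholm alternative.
(I - K) is singular (det(I - K) = 0, i.e. 1 ∈ sigma(K)). (I - K) x = y is solvable iff y ⊥ ker((I - K)^*) = span{(4, -1, 2, 2)}, i.e. iff 4y_1 - y_2 + 2y_3 + 2y_4 = 0. When solvable, the solutions are x = y + c·(1, 3, -1, 1), c arbitrary (ker(I - K) = span{(1, 3, -1, 1)}, dimension 1).

K has rank 1, so it is an outer product K = u v^T: every row of K is a multiple of one row vector. Reading off the entries, u = (1, 3, -1, 1) and v = (4, -1, 2, 2) (row i of K equals u_i·v^T). A rank-one matrix u v^T satisfies K u = u (v·u) and kills the (3)-dimensional subspace v^⊥, so its characteristic polynomial is lambda^3 (lambda - v·u) with v·u = tr K = 1. Hence the eigenvalues of I - K are 1 (multiplicity 3) and 1 - (1) = 0, so det(I - K) = 0. (Direct check: I - K =
[[-3, 1, -2, -2],
 [-12, 4, -6, -6],
 [4, -1, 3, 2],
 [-4, 1, -2, -1]]
has determinant 0.) So 1 is an eigenvalue of K and (I - K) is not invertible. The finite-dimensional Fredholm alternative says: either (I - K) is invertible, or ker(I - K) ≠ {0} and then range(I - K) = ker((I - K)^*)^⊥, with dim ker(I - K) = dim ker((I - K)^*). We are in the second case, so we need both kernels. Kernel of I - K: (I - K) u = u - u (v·u) = u - u = 0, so ker(I - K) = span{u} = span{(1, 3, -1, 1)} (it is exactly 1-dimensional because rank(I - K) = 3). Kernel of the adjoint: K is real, so (I - K)^* = I - K^T = I - v u^T, and (I - v u^T) v = v - v (u·v) = 0; hence ker((I - K)^*) = span{v} = span{(4, -1, 2, 2)}. Therefore (I - K) x = y is solvable iff <y, v> = 0, i.e. iff 4y_1 - y_2 + 2y_3 + 2y_4 = 0. When this holds, K y = u (v·y) = 0, so (I - K) y = y and x = y is a particular solution; the full solution set is the line x = y + c·u = y + c·(1, 3, -1, 1), c ∈ C.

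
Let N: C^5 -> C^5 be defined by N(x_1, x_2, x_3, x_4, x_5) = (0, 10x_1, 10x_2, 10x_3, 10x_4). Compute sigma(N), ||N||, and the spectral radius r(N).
sigma(N) = {0}; ||N|| = 10; r(N) = 0. (N is nilpotent with N^5 = 0.)

On C^5, N is a strictly lower-triangular matrix with 10 on the subdiagonal and zeros elsewhere, so its characteristic polynomial is lambda^5 and every eigenvalue is 0: sigma(N) = {0}. For the operator norm, N e_i = 10e_{i+1} for i = 1, ..., 4 and N e_5 = 0, so the singular values of N are 10 (with multiplicity 4) and 0; hence ||N|| = 10. The spectral radius r(N) = max|lambda| = 0. Note ||N|| > r(N) — characteristic of non-normal nilpotent operators. Indeed N^5 = 0.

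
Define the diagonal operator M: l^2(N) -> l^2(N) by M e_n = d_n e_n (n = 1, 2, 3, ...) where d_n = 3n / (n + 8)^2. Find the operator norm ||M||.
||M|| = 3/32 (attained at n = 8)

For M diagonal, ||M|| = sup_n |d_n|. Treat f(x) = 3x / (x + 8)^2 for real x > 0. By the quotient rule, f'(x) = 3(8 - x)/(x + 8)^3, which is positive for x < 8 and negative for x > 8. So f has a unique maximum at x = 8, and since 8 is a positive integer, the supremum over n ≥ 1 is attained at n = 8: d_8 = 3·8/(8 + 8)^2 = 3·8/256 = 3/32. Hence ||M|| = 3/32.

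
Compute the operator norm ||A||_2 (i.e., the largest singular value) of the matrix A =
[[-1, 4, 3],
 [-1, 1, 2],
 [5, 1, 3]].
||A||_2 ≈ 6.4302 (= sqrt(largest eigenvalue of A^T A))

||A||_2 = sigma_max(A) = sqrt(lambda_max(A^T A)). Form the symmetric matrix M = A^T A =
[[27, 0, 10],
 [0, 18, 17],
 [10, 17, 22]].
Its characteristic polynomial (trace, sum of principal 2x2 minors, determinant of M give the coefficients) is
  p(λ) = det(λ I - M) = λ^3 - 67λ^2 + 1087λ - 1089.
No integer candidate from the rational root theorem (±divisors of 1089) is a root, so the roots are irrational. The cubic discriminant is Δ = 252051792 > 0, so there are three distinct real roots. p(1) = -68 and p(2) = 825 have opposite signs, so a root lies in (1, 2); Newton's method refines it to λ ≈ 1.0715. p(24) = 231 and p(25) = -164 have opposite signs, so a root lies in (24, 25); Newton's method refines it to λ ≈ 24.5808. p(41) = -228 and p(42) = 465 have opposite signs, so a root lies in (41, 42); Newton's method refines it to λ ≈ 41.3478. Check (Vieta): the three roots sum to 67, matching tr M = 67.
So the eigenvalues of A^T A are ≈ 1.0715, 24.5808, 41.3478 (all ≥ 0, as they must be for A^T A). The largest is λ_max ≈ 41.3478, hence ||A||_2 = sqrt(λ_max) ≈ 6.4302.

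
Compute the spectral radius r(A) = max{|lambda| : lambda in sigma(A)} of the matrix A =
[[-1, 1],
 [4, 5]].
r(A) = (4 + sqrt(52))/2 ≈ 5.6056

The eigenvalues of A are the roots of its characteristic polynomial. With M = A (coefficients from the trace and determinant):
  p(λ) = det(λ I - M) = λ^2 - 4λ - 9.
For λ^2 - 4λ - 9 the discriminant is 52. It is nonnegative but not a perfect square, so the roots are real and irrational: λ = (4 ± sqrt(52))/2 ≈ 5.6056, -1.6056.
Thus the eigenvalues (to 4 decimals) are 5.6056 (modulus 5.6056); -1.6056 (modulus 1.6056). The spectral radius is the largest modulus: r(A) = (4 + sqrt(52))/2 ≈ 5.6056. (Cross-check: r(A) ≤ ||A||_2 ≈ 6.4051; equality holds whenever A is normal, though it can also hold for some non-normal A.)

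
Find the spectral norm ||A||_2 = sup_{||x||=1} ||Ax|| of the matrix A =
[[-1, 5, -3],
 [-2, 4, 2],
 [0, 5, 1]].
||A||_2 ≈ 8.2892 (= sqrt(largest eigenvalue of A^T A))

||A||_2 = sigma_max(A) = sqrt(lambda_max(A^T A)). Form the symmetric matrix M = A^T A =
[[5, -13, -1],
 [-13, 66, -2],
 [-1, -2, 14]].
Its characteristic polynomial (trace, sum of principal 2x2 minors, determinant of M give the coefficients) is
  p(λ) = det(λ I - M) = λ^3 - 85λ^2 + 1150λ - 2116.
No integer candidate from the rational root theorem (±divisors of 2116) is a root, so the roots are irrational. The cubic discriminant is Δ = 1875819188 > 0, so there are three distinct real roots. p(2) = -148 and p(3) = 596 have opposite signs, so a root lies in (2, 3); Newton's method refines it to λ ≈ 2.1833. p(14) = 68 and p(15) = -616 have opposite signs, so a root lies in (14, 15); Newton's method refines it to λ ≈ 14.1052. p(68) = -2524 and p(69) = 1058 have opposite signs, so a root lies in (68, 69); Newton's method refines it to λ ≈ 68.7116. Check (Vieta): the three roots sum to 85, matching tr M = 85.
So the eigenvalues of A^T A are ≈ 2.1833, 14.1052, 68.7116 (all ≥ 0, as they must be for A^T A). The largest is λ_max ≈ 68.7116, hence ||A||_2 = sqrt(λ_max) ≈ 8.2892.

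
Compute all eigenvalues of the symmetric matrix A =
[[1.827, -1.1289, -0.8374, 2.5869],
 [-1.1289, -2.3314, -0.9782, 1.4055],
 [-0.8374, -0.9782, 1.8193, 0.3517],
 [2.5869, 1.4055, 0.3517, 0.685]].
sigma(A) ≈ {-4, 0, 2, 4}

A is real symmetric, so its spectrum consists of real eigenvalues. Expanding the characteristic polynomial of the displayed matrix gives
  det(λ I - A) = p(λ) = λ^4 + (-2)λ^3 + (-16)λ^2 + (32)λ + (0).
Solving p(λ) = 0 yields eigenvalues ≈ -4, 0, 2, 4. (A is shown rounded to 4 decimals, so these recover the underlying integer eigenvalues to within that precision.)
Verification: the trace of A = 2 equals the sum of eigenvalues 2, and det(A) ≈ 0.0008 matches the eigenvalue product 0.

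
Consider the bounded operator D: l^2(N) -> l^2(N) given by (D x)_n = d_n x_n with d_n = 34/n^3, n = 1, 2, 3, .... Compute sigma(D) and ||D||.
sigma(D) = {34/n^3 : n ≥ 1} ∪ {0}; ||D|| = 34

A bounded diagonal operator on l^2 with diagonal entries d_n has spectrum equal to the closure of {d_n : n ≥ 1}: every d_n is an eigenvalue (with eigenvector e_n), so {d_n} ⊂ sigma(D); the spectrum is closed, so its closure is too; and for lambda not in the closure, (D - lambda I) has bounded inverse (the diagonal entries 1/(d_n - lambda) are bounded). For our sequence d_n = 34/n^3, n = 1, 2, 3, ...:
  - {d_n} = {34/n^3 : n ≥ 1}; the only limit point is 0
  - closure = {34/n^3 : n ≥ 1} ∪ {0}
For the norm: a diagonal operator has ||D|| = sup_n |d_n|. Here d_n = 34/n^3 is positive and decreasing, so sup_n |d_n| = d_1 = 34. So ||D|| = 34.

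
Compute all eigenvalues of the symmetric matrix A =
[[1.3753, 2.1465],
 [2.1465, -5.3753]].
sigma(A) ≈ {-6, 2}

A is real symmetric, so its spectrum consists of real eigenvalues. Expanding the characteristic polynomial of the displayed matrix gives
  det(λ I - A) = p(λ) = λ^2 + (4)λ + (-12).
Solving p(λ) = 0 yields eigenvalues ≈ -6, 2. (A is shown rounded to 4 decimals, so these recover the underlying integer eigenvalues to within that precision.)
Verification: the trace of A = -4 equals the sum of eigenvalues -4, and det(A) ≈ -12.0001 matches the eigenvalue product -12.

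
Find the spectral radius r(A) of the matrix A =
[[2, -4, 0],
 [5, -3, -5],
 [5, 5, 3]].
r(A) ≈ 6.7392

The eigenvalues of A are the roots of its characteristic polynomial. With M = A (coefficients from the trace, the sum of principal 2x2 minors, and det A):
  p(λ) = det(λ I - M) = λ^3 - 2λ^2 + 36λ - 192.
No integer candidate from the rational root theorem (±divisors of 192) is a root, so the roots are irrational. The cubic discriminant is Δ = -934080 < 0, so there is one real root and a complex-conjugate pair. p(4) = -16 and p(5) = 63 have opposite signs, so a root lies in (4, 5); Newton's method refines it to λ ≈ 4.2275. Dividing out (λ - (4.2275)) leaves approximately λ^2 + 2.2275λ + 45.4168. For λ^2 + 2.2275λ + 45.4168 the discriminant is -176.7055. It is negative, so the remaining roots are the complex-conjugate pair λ ≈ -1.1138 ± 6.6465i. Their product equals the constant term, so |λ|^2 ≈ 45.4168 and |λ| ≈ 6.7392.
Thus the eigenvalues (to 4 decimals) are 4.2275 (modulus 4.2275); -1.1138 ± 6.6465i (modulus 6.7392). The spectral radius is the largest modulus: r(A) ≈ 6.7392. (Cross-check: r(A) ≤ ||A||_2 ≈ 8.6098; equality holds whenever A is normal, though it can also hold for some non-normal A.)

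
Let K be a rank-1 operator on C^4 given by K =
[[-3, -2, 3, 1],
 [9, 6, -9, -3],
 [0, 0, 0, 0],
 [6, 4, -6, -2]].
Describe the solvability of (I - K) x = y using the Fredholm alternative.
(I - K) is singular (det(I - K) = 0, i.e. 1 ∈ sigma(K)). (I - K) x = y is solvable iff y ⊥ ker((I - K)^*) = span{(-3, -2, 3, 1)}, i.e. iff -3y_1 - 2y_2 + 3y_3 + y_4 = 0. When solvable, the solutions are x = y + c·(1, -3, 0, -2), c arbitrary (ker(I - K) = span{(1, -3, 0, -2)}, dimension 1).

K has rank 1, so it is an outer product K = u v^T: every row of K is a multiple of one row vector. Reading off the entries, u = (1, -3, 0, -2) and v = (-3, -2, 3, 1) (row i of K equals u_i·v^T). A rank-one matrix u v^T satisfies K u = u (v·u) and kills the (3)-dimensional subspace v^⊥, so its characteristic polynomial is lambda^3 (lambda - v·u) with v·u = tr K = 1. Hence the eigenvalues of I - K are 1 (multiplicity 3) and 1 - (1) = 0, so det(I - K) = 0. (Direct check: I - K =
[[4, 2, -3, -1],
 [-9, -5, 9, 3],
 [0, 0, 1, 0],
 [-6, -4, 6, 3]]
has determinant 0.) So 1 is an eigenvalue of K and (I - K) is not invertible. The finite-dimensional Fredholm alternative says: either (I - K) is invertible, or ker(I - K) ≠ {0} and then range(I - K) = ker((I - K)^*)^⊥, with dim ker(I - K) = dim ker((I - K)^*). We are in the second case, so we need both kernels. Kernel of I - K: (I - K) u = u - u (v·u) = u - u = 0, so ker(I - K) = span{u} = span{(1, -3, 0, -2)} (it is exactly 1-dimensional because rank(I - K) = 3). Kernel of the adjoint: K is real, so (I - K)^* = I - K^T = I - v u^T, and (I - v u^T) v = v - v (u·v) = 0; hence ker((I - K)^*) = span{v} = span{(-3, -2, 3, 1)}. Therefore (I - K) x = y is solvable iff <y, v> = 0, i.e. iff -3y_1 - 2y_2 + 3y_3 + y_4 = 0. When this holds, K y = u (v·y) = 0, so (I - K) y = y and x = y is a particular solution; the full solution set is the line x = y + c·u = y + c·(1, -3, 0, -2), c ∈ C.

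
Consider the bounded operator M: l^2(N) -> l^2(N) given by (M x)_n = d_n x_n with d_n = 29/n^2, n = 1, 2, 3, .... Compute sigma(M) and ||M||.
sigma(M) = {29/n^2 : n ≥ 1} ∪ {0}; ||M|| = 29

A bounded diagonal operator on l^2 with diagonal entries d_n has spectrum equal to the closure of {d_n : n ≥ 1}: every d_n is an eigenvalue (with eigenvector e_n), so {d_n} ⊂ sigma(M); the spectrum is closed, so its closure is too; and for lambda not in the closure, (M - lambda I) has bounded inverse (the diagonal entries 1/(d_n - lambda) are bounded). For our sequence d_n = 29/n^2, n = 1, 2, 3, ...:
  - {d_n} = {29/n^2 : n ≥ 1}; the only limit point is 0
  - closure = {29/n^2 : n ≥ 1} ∪ {0}
For the norm: a diagonal operator has ||M|| = sup_n |d_n|. Here d_n = 29/n^2 is positive and decreasing, so sup_n |d_n| = d_1 = 29. So ||M|| = 29.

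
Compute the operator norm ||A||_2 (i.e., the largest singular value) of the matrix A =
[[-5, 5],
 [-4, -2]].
||A||_2 = sqrt((70 + sqrt(1300))/2) ≈ 7.282 (= sqrt(largest eigenvalue of A^T A))

||A||_2 = sigma_max(A) = sqrt(lambda_max(A^T A)). Form the symmetric matrix M = A^T A =
[[41, -17],
 [-17, 29]].
Its characteristic polynomial (trace, determinant of M give the coefficients) is
  p(λ) = det(λ I - M) = λ^2 - 70λ + 900.
For λ^2 - 70λ + 900 the discriminant is 1300. It is nonnegative but not a perfect square, so the roots are real and irrational: λ = (70 ± sqrt(1300))/2 ≈ 53.0278, 16.9722.
So the eigenvalues of A^T A are ≈ 16.9722, 53.0278 (all ≥ 0, as they must be for A^T A). The largest is λ_max = (70 + sqrt(1300))/2 ≈ 53.0278, hence ||A||_2 = sqrt(λ_max) = sqrt((70 + sqrt(1300))/2) ≈ 7.282.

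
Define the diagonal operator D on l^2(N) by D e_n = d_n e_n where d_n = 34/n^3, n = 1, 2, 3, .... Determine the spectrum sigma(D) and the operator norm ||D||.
sigma(D) = {34/n^3 : n ≥ 1} ∪ {0}; ||D|| = 34

A bounded diagonal operator on l^2 with diagonal entries d_n has spectrum equal to the closure of {d_n : n ≥ 1}: every d_n is an eigenvalue (with eigenvector e_n), so {d_n} ⊂ sigma(D); the spectrum is closed, so its closure is too; and for lambda not in the closure, (D - lambda I) has bounded inverse (the diagonal entries 1/(d_n - lambda) are bounded). For our sequence d_n = 34/n^3, n = 1, 2, 3, ...:
  - {d_n} = {34/n^3 : n ≥ 1}; the only limit point is 0
  - closure = {34/n^3 : n ≥ 1} ∪ {0}
For the norm: a diagonal operator has ||D|| = sup_n |d_n|. Here d_n = 34/n^3 is positive and decreasing, so sup_n |d_n| = d_1 = 34. So ||D|| = 34.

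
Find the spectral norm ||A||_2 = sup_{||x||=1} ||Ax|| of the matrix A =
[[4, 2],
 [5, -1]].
||A||_2 = sqrt((46 + sqrt(1332))/2) ≈ 6.4225 (= sqrt(largest eigenvalue of A^T A))

||A||_2 = sigma_max(A) = sqrt(lambda_max(A^T A)). Form the symmetric matrix M = A^T A =
[[41, 3],
 [3, 5]].
Its characteristic polynomial (trace, determinant of M give the coefficients) is
  p(λ) = det(λ I - M) = λ^2 - 46λ + 196.
For λ^2 - 46λ + 196 the discriminant is 1332. It is nonnegative but not a perfect square, so the roots are real and irrational: λ = (46 ± sqrt(1332))/2 ≈ 41.2483, 4.7517.
So the eigenvalues of A^T A are ≈ 4.7517, 41.2483 (all ≥ 0, as they must be for A^T A). The largest is λ_max = (46 + sqrt(1332))/2 ≈ 41.2483, hence ||A||_2 = sqrt(λ_max) = sqrt((46 + sqrt(1332))/2) ≈ 6.4225.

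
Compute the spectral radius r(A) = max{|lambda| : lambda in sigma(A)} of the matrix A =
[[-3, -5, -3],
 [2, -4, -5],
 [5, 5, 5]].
r(A) = sqrt(35) ≈ 5.9161

The eigenvalues of A are the roots of its characteristic polynomial. With M = A (coefficients from the trace, the sum of principal 2x2 minors, and det A):
  p(λ) = det(λ I - M) = λ^3 + 2λ^2 + 27λ - 70.
By the rational root theorem any rational root is an integer divisor of 70. Testing λ = 2: p(2) = 8 + 8 + 54 - 70 = 0, so λ = 2 is a root. Dividing out (λ - 2) leaves p(λ) = (λ - 2)(λ^2 + 4λ + 35). For λ^2 + 4λ + 35 the discriminant is -124. It is negative, so the roots are the complex-conjugate pair λ = -2 ± (sqrt(124)/2) i ≈ -2 ± 5.5678i. For a conjugate pair the product of the roots equals the constant term, so |λ|^2 = 35 and |λ| = sqrt(35) ≈ 5.9161.
Thus the eigenvalues (to 4 decimals) are -2 ± 5.5678i (modulus 5.9161); 2 (modulus 2). The spectral radius is the largest modulus: r(A) = sqrt(35) ≈ 5.9161. (Cross-check: r(A) ≤ ||A||_2 ≈ 11.7629; equality holds whenever A is normal, though it can also hold for some non-normal A.)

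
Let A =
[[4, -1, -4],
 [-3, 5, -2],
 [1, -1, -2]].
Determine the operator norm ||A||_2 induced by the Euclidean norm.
||A||_2 ≈ 6.9257 (= sqrt(largest eigenvalue of A^T A))

||A||_2 = sigma_max(A) = sqrt(lambda_max(A^T A)). Form the symmetric matrix M = A^T A =
[[26, -20, -12],
 [-20, 27, -4],
 [-12, -4, 24]].
Its characteristic polynomial (trace, sum of principal 2x2 minors, determinant of M give the coefficients) is
  p(λ) = det(λ I - M) = λ^3 - 77λ^2 + 1414λ - 1024.
No integer candidate from the rational root theorem (±divisors of 1024) is a root, so the roots are irrational. The cubic discriminant is Δ = 654403684 > 0, so there are three distinct real roots. p(0) = -1024 and p(1) = 314 have opposite signs, so a root lies in (0, 1); Newton's method refines it to λ ≈ 0.7549. p(28) = 152 and p(29) = -386 have opposite signs, so a root lies in (28, 29); Newton's method refines it to λ ≈ 28.2794. p(47) = -836 and p(48) = 32 have opposite signs, so a root lies in (47, 48); Newton's method refines it to λ ≈ 47.9657. Check (Vieta): the three roots sum to 77, matching tr M = 77.
So the eigenvalues of A^T A are ≈ 0.7549, 28.2794, 47.9657 (all ≥ 0, as they must be for A^T A). The largest is λ_max ≈ 47.9657, hence ||A||_2 = sqrt(λ_max) ≈ 6.9257.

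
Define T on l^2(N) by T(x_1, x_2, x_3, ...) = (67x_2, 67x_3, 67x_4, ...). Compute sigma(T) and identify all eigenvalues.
sigma(T) = closed disk {z in C : |z| ≤ 67}; sigma_p(T) = open disk {z in C : |z| < 67}

Note T = 67·V where V is the unit left shift (V x)_k = x_{k+1}; so sigma(T) = 67·sigma(V) and ||T|| = 67||V||. ||T x||^2 = 4489sum_{k≥2} |x_k|^2 ≤ 4489||x||^2, with equality on {x : x_1 = 0}, so ||T|| = 67. For any lambda with |lambda| < 67, set r = lambda/67 (|r| < 1); the vector x = (1, r, r^2, ...) is in l^2 and satisfies T x = 67(r, r^2, ...) = lambda x, so lambda is an eigenvalue. On the boundary |lambda| = 67 the geometric series diverges, so no l^2 eigenvector exists, but these lambda lie in the approximate point spectrum. Hence sigma(T) is the closed disk of radius 67 and sigma_p(T) is the open disk.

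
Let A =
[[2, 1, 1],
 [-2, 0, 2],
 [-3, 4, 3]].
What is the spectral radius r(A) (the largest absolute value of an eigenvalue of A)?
r(A) ≈ 3.7754

The eigenvalues of A are the roots of its characteristic polynomial. With M = A (coefficients from the trace, the sum of principal 2x2 minors, and det A):
  p(λ) = det(λ I - M) = λ^3 - 5λ^2 + 3λ + 24.
No integer candidate from the rational root theorem (±divisors of 24) is a root, so the roots are irrational. The cubic discriminant is Δ = -9915 < 0, so there is one real root and a complex-conjugate pair. p(-2) = -10 and p(-1) = 15 have opposite signs, so a root lies in (-2, -1); Newton's method refines it to λ ≈ -1.6838. Dividing out (λ - (-1.6838)) leaves approximately λ^2 - 6.6838λ + 14.2538. For λ^2 - 6.6838λ + 14.2538 the discriminant is -12.3427. It is negative, so the remaining roots are the complex-conjugate pair λ ≈ 3.3419 ± 1.7566i. Their product equals the constant term, so |λ|^2 ≈ 14.2538 and |λ| ≈ 3.7754.
Thus the eigenvalues (to 4 decimals) are -1.6838 (modulus 1.6838); 3.3419 ± 1.7566i (modulus 3.7754). The spectral radius is the largest modulus: r(A) ≈ 3.7754. (Cross-check: r(A) ≤ ||A||_2 ≈ 6.2204; equality holds whenever A is normal, though it can also hold for some non-normal A.)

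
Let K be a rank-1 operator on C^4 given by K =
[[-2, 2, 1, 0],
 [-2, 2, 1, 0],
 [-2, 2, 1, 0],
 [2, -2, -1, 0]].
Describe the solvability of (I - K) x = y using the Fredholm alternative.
(I - K) is singular (det(I - K) = 0, i.e. 1 ∈ sigma(K)). (I - K) x = y is solvable iff y ⊥ ker((I - K)^*) = span{(-2, 2, 1, 0)}, i.e. iff -2y_1 + 2y_2 + y_3 = 0. When solvable, the solutions are x = y + c·(1, 1, 1, -1), c arbitrary (ker(I - K) = span{(1, 1, 1, -1)}, dimension 1).

K has rank 1, so it is an outer product K = u v^T: every row of K is a multiple of one row vector. Reading off the entries, u = (1, 1, 1, -1) and v = (-2, 2, 1, 0) (row i of K equals u_i·v^T). A rank-one matrix u v^T satisfies K u = u (v·u) and kills the (3)-dimensional subspace v^⊥, so its characteristic polynomial is lambda^3 (lambda - v·u) with v·u = tr K = 1. Hence the eigenvalues of I - K are 1 (multiplicity 3) and 1 - (1) = 0, so det(I - K) = 0. (Direct check: I - K =
[[3, -2, -1, 0],
 [2, -1, -1, 0],
 [2, -2, 0, 0],
 [-2, 2, 1, 1]]
has determinant 0.) So 1 is an eigenvalue of K and (I - K) is not invertible. The finite-dimensional Fredholm alternative says: either (I - K) is invertible, or ker(I - K) ≠ {0} and then range(I - K) = ker((I - K)^*)^⊥, with dim ker(I - K) = dim ker((I - K)^*). We are in the second case, so we need both kernels. Kernel of I - K: (I - K) u = u - u (v·u) = u - u = 0, so ker(I - K) = span{u} = span{(1, 1, 1, -1)} (it is exactly 1-dimensional because rank(I - K) = 3). Kernel of the adjoint: K is real, so (I - K)^* = I - K^T = I - v u^T, and (I - v u^T) v = v - v (u·v) = 0; hence ker((I - K)^*) = span{v} = span{(-2, 2, 1, 0)}. Therefore (I - K) x = y is solvable iff <y, v> = 0, i.e. iff -2y_1 + 2y_2 + y_3 = 0. When this holds, K y = u (v·y) = 0, so (I - K) y = y and x = y is a particular solution; the full solution set is the line x = y + c·u = y + c·(1, 1, 1, -1), c ∈ C.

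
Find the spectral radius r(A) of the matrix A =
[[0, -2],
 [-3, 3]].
r(A) = (3 + sqrt(33))/2 ≈ 4.3723

The eigenvalues of A are the roots of its characteristic polynomial. With M = A (coefficients from the trace and determinant):
  p(λ) = det(λ I - M) = λ^2 - 3λ - 6.
For λ^2 - 3λ - 6 the discriminant is 33. It is nonnegative but not a perfect square, so the roots are real and irrational: λ = (3 ± sqrt(33))/2 ≈ 4.3723, -1.3723.
Thus the eigenvalues (to 4 decimals) are 4.3723 (modulus 4.3723); -1.3723 (modulus 1.3723). The spectral radius is the largest modulus: r(A) = (3 + sqrt(33))/2 ≈ 4.3723. (Cross-check: r(A) ≤ ||A||_2 ≈ 4.4966; equality holds whenever A is normal, though it can also hold for some non-normal A.)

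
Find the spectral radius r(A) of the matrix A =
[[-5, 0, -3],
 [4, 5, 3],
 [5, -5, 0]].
r(A) ≈ 4.1457

The eigenvalues of A are the roots of its characteristic polynomial. With M = A (coefficients from the trace, the sum of principal 2x2 minors, and det A):
  p(λ) = det(λ I - M) = λ^3 + 5λ - 60.
No integer candidate from the rational root theorem (±divisors of 60) is a root, so the roots are irrational. The cubic discriminant is Δ = -97700 < 0, so there is one real root and a complex-conjugate pair. p(3) = -18 and p(4) = 24 have opposite signs, so a root lies in (3, 4); Newton's method refines it to λ ≈ 3.491. Dividing out (λ - (3.491)) leaves approximately λ^2 + 3.491λ + 17.1871. For λ^2 + 3.491λ + 17.1871 the discriminant is -56.5612. It is negative, so the remaining roots are the complex-conjugate pair λ ≈ -1.7455 ± 3.7604i. Their product equals the constant term, so |λ|^2 ≈ 17.1871 and |λ| ≈ 4.1457.
Thus the eigenvalues (to 4 decimals) are 3.491 (modulus 3.491); -1.7455 ± 3.7604i (modulus 4.1457). The spectral radius is the largest modulus: r(A) ≈ 4.1457. (Cross-check: r(A) ≤ ||A||_2 ≈ 8.8445; equality holds whenever A is normal, though it can also hold for some non-normal A.)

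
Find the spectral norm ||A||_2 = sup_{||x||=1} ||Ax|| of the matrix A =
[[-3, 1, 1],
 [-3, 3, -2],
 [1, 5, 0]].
||A||_2 ≈ 6.2137 (= sqrt(largest eigenvalue of A^T A))

||A||_2 = sigma_max(A) = sqrt(lambda_max(A^T A)). Form the symmetric matrix M = A^T A =
[[19, -7, 3],
 [-7, 35, -5],
 [3, -5, 5]].
Its characteristic polynomial (trace, sum of principal 2x2 minors, determinant of M give the coefficients) is
  p(λ) = det(λ I - M) = λ^3 - 59λ^2 + 852λ - 2500.
No integer candidate from the rational root theorem (±divisors of 2500) is a root, so the roots are irrational. The cubic discriminant is Δ = 92510992 > 0, so there are three distinct real roots. p(3) = -448 and p(4) = 28 have opposite signs, so a root lies in (3, 4); Newton's method refines it to λ ≈ 3.935. p(16) = 124 and p(17) = -154 have opposite signs, so a root lies in (16, 17); Newton's method refines it to λ ≈ 16.4546. p(38) = -448 and p(39) = 308 have opposite signs, so a root lies in (38, 39); Newton's method refines it to λ ≈ 38.6104. Check (Vieta): the three roots sum to 59, matching tr M = 59.
So the eigenvalues of A^T A are ≈ 3.935, 16.4546, 38.6104 (all ≥ 0, as they must be for A^T A). The largest is λ_max ≈ 38.6104, hence ||A||_2 = sqrt(λ_max) ≈ 6.2137.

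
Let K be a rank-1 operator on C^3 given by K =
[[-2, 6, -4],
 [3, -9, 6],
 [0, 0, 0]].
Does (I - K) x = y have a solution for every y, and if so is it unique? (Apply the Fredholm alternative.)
(I - K) is invertible (det(I - K) = 12 ≠ 0), so for every y in C^3 the equation (I - K) x = y has a unique solution.

K has rank 1, so it is an outer product K = u v^T: every row of K is a multiple of one row vector. Reading off the entries, u = (2, -3, 0) and v = (-1, 3, -2) (row i of K equals u_i·v^T). A rank-one matrix u v^T satisfies K u = u (v·u) and kills the (2)-dimensional subspace v^⊥, so its characteristic polynomial is lambda^2 (lambda - v·u) with v·u = tr K = -11. Hence the eigenvalues of I - K are 1 (multiplicity 2) and 1 - (-11) = 12, so det(I - K) = 12. (Direct check: I - K =
[[3, -6, 4],
 [-3, 10, -6],
 [0, 0, 1]]
has determinant 12.) The finite-dimensional Fredholm alternative says: either (I - K) is invertible, or ker(I - K) ≠ {0} and then range(I - K) = ker((I - K)^*)^⊥, with dim ker(I - K) = dim ker((I - K)^*). Since det(I - K) ≠ 0, 1 is not an eigenvalue of K and ker(I - K) = {0}, so we are in the first case: for every y there is a unique x = (I - K)^(-1) y. Explicitly, by the Sherman–Morrison formula, (I - u v^T)^(-1) = I + u v^T/(1 - v·u), i.e. (I - K)^(-1) = I + K/(12).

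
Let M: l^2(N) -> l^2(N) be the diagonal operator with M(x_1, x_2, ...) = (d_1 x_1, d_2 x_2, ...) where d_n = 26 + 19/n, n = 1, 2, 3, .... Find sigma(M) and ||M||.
sigma(M) = {26 + 19/n : n ≥ 1} ∪ {26}; ||M|| = 45

A bounded diagonal operator on l^2 with diagonal entries d_n has spectrum equal to the closure of {d_n : n ≥ 1}: every d_n is an eigenvalue (with eigenvector e_n), so {d_n} ⊂ sigma(M); the spectrum is closed, so its closure is too; and for lambda not in the closure, (M - lambda I) has bounded inverse (the diagonal entries 1/(d_n - lambda) are bounded). For our sequence d_n = 26 + 19/n, n = 1, 2, 3, ...:
  - {d_n} = {26 + 19/n : n ≥ 1}; the only limit point is 26
  - closure = {26 + 19/n : n ≥ 1} ∪ {26}
For the norm: a diagonal operator has ||M|| = sup_n |d_n|. Here d_n = 26 + 19/n is positive and decreasing, so sup_n |d_n| = d_1 = 26 + 19 = 45. So ||M|| = 45.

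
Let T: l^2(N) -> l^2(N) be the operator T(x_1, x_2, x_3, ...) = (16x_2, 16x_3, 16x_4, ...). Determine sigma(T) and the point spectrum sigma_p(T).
sigma(T) = closed disk {z in C : |z| ≤ 16}; sigma_p(T) = open disk {z in C : |z| < 16}

Note T = 16·V where V is the unit left shift (V x)_k = x_{k+1}; so sigma(T) = 16·sigma(V) and ||T|| = 16||V||. ||T x||^2 = 256sum_{k≥2} |x_k|^2 ≤ 256||x||^2, with equality on {x : x_1 = 0}, so ||T|| = 16. For any lambda with |lambda| < 16, set r = lambda/16 (|r| < 1); the vector x = (1, r, r^2, ...) is in l^2 and satisfies T x = 16(r, r^2, ...) = lambda x, so lambda is an eigenvalue. On the boundary |lambda| = 16 the geometric series diverges, so no l^2 eigenvector exists, but these lambda lie in the approximate point spectrum. Hence sigma(T) is the closed disk of radius 16 and sigma_p(T) is the open disk.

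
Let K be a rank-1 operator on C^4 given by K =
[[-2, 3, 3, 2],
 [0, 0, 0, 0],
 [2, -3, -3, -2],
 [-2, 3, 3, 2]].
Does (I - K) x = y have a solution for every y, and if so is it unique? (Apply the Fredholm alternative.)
(I - K) is invertible (det(I - K) = 4 ≠ 0), so for every y in C^4 the equation (I - K) x = y has a unique solution.

K has rank 1, so it is an outer product K = u v^T: every row of K is a multiple of one row vector. Reading off the entries, u = (-1, 0, 1, -1) and v = (2, -3, -3, -2) (row i of K equals u_i·v^T). A rank-one matrix u v^T satisfies K u = u (v·u) and kills the (3)-dimensional subspace v^⊥, so its characteristic polynomial is lambda^3 (lambda - v·u) with v·u = tr K = -3. Hence the eigenvalues of I - K are 1 (multiplicity 3) and 1 - (-3) = 4, so det(I - K) = 4. (Direct check: I - K =
[[3, -3, -3, -2],
 [0, 1, 0, 0],
 [-2, 3, 4, 2],
 [2, -3, -3, -1]]
has determinant 4.) The finite-dimensional Fredholm alternative says: either (I - K) is invertible, or ker(I - K) ≠ {0} and then range(I - K) = ker((I - K)^*)^⊥, with dim ker(I - K) = dim ker((I - K)^*). Since det(I - K) ≠ 0, 1 is not an eigenvalue of K and ker(I - K) = {0}, so we are in the first case: for every y there is a unique x = (I - K)^(-1) y. Explicitly, by the Sherman–Morrison formula, (I - u v^T)^(-1) = I + u v^T/(1 - v·u), i.e. (I - K)^(-1) = I + K/(4).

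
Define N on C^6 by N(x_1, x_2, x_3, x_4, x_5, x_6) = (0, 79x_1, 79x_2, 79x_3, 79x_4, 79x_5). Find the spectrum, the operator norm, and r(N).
sigma(N) = {0}; ||N|| = 79; r(N) = 0. (N is nilpotent with N^6 = 0.)

On C^6, N is a strictly lower-triangular matrix with 79 on the subdiagonal and zeros elsewhere, so its characteristic polynomial is lambda^6 and every eigenvalue is 0: sigma(N) = {0}. For the operator norm, N e_i = 79e_{i+1} for i = 1, ..., 5 and N e_6 = 0, so the singular values of N are 79 (with multiplicity 5) and 0; hence ||N|| = 79. The spectral radius r(N) = max|lambda| = 0. Note ||N|| > r(N) — characteristic of non-normal nilpotent operators. Indeed N^6 = 0.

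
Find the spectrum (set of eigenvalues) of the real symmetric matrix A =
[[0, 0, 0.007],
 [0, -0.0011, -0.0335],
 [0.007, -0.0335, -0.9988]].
sigma(A) ≈ {-1, 0} (0 with multiplicity 2)

A is real symmetric, so its spectrum consists of real eigenvalues. Expanding the characteristic polynomial of the displayed matrix gives
  det(λ I - A) = p(λ) = λ^3 + (1)λ^2 + (0)λ + (0).
Solving p(λ) = 0 yields eigenvalues ≈ -1, 0, 0. (A is shown rounded to 4 decimals, so these recover the underlying integer eigenvalues to within that precision.)
Verification: the trace of A = -1 equals the sum of eigenvalues -1, and det(A) ≈ 0.0000 matches the eigenvalue product 0.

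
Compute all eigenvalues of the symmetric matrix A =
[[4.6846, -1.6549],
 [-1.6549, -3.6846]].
sigma(A) ≈ {-4, 5}

A is real symmetric, so its spectrum consists of real eigenvalues. Expanding the characteristic polynomial of the displayed matrix gives
  det(λ I - A) = p(λ) = λ^2 + (-1)λ + (-20).
Solving p(λ) = 0 yields eigenvalues ≈ -4, 5. (A is shown rounded to 4 decimals, so these recover the underlying integer eigenvalues to within that precision.)
Verification: the trace of A = 1 equals the sum of eigenvalues 1, and det(A) ≈ -19.9996 matches the eigenvalue product -20.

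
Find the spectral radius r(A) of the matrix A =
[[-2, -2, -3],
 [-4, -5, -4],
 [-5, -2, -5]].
r(A) ≈ 10.5148

The eigenvalues of A are the roots of its characteristic polynomial. With M = A (coefficients from the trace, the sum of principal 2x2 minors, and det A):
  p(λ) = det(λ I - M) = λ^3 + 12λ^2 + 14λ - 17.
No integer candidate from the rational root theorem (±divisors of 17) is a root, so the roots are irrational. The cubic discriminant is Δ = 75541 > 0, so there are three distinct real roots. p(-11) = -50 and p(-10) = 43 have opposite signs, so a root lies in (-11, -10); Newton's method refines it to λ ≈ -10.5148. p(-3) = 22 and p(-2) = -5 have opposite signs, so a root lies in (-3, -2); Newton's method refines it to λ ≈ -2.2151. p(0) = -17 and p(1) = 10 have opposite signs, so a root lies in (0, 1); Newton's method refines it to λ ≈ 0.7299. Check (Vieta): the three roots sum to -12, matching tr M = -12.
Thus the eigenvalues (to 4 decimals) are -10.5148 (modulus 10.5148); -2.2151 (modulus 2.2151); 0.7299 (modulus 0.7299). The spectral radius is the largest modulus: r(A) ≈ 10.5148. (Cross-check: r(A) ≤ ||A||_2 ≈ 11.0494; equality holds whenever A is normal, though it can also hold for some non-normal A.)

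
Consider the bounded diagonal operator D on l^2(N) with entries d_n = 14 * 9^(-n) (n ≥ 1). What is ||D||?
||D|| = 14/9 (attained at n = 1)

For D diagonal, ||D|| = sup_n |d_n|. The sequence d_n = 14 * 9^(-n) is positive and strictly decreasing (ratio 9^(-1) < 1), so the supremum is d_1 = 14/9. Hence ||D|| = 14/9.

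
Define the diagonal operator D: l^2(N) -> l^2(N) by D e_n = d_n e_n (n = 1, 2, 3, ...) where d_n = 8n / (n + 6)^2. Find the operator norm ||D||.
||D|| = 1/3 (attained at n = 6)

For D diagonal, ||D|| = sup_n |d_n|. Treat f(x) = 8x / (x + 6)^2 for real x > 0. By the quotient rule, f'(x) = 8(6 - x)/(x + 6)^3, which is positive for x < 6 and negative for x > 6. So f has a unique maximum at x = 6, and since 6 is a positive integer, the supremum over n ≥ 1 is attained at n = 6: d_6 = 8·6/(6 + 6)^2 = 8·6/144 = 1/3. Hence ||D|| = 1/3.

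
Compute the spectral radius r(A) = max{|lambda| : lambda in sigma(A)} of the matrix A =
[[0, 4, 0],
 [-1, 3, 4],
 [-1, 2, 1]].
r(A) = 3

The eigenvalues of A are the roots of its characteristic polynomial. With M = A (coefficients from the trace, the sum of principal 2x2 minors, and det A):
  p(λ) = det(λ I - M) = λ^3 - 4λ^2 - λ + 12.
By the rational root theorem any rational root is an integer divisor of 12. Testing λ = 3: p(3) = 27 - 36 - 3 + 12 = 0, so λ = 3 is a root. Dividing out (λ - 3) leaves p(λ) = (λ - 3)(λ^2 - λ - 4). For λ^2 - λ - 4 the discriminant is 17. It is nonnegative but not a perfect square, so the roots are real and irrational: λ = (1 ± sqrt(17))/2 ≈ 2.5616, -1.5616.
Thus the eigenvalues (to 4 decimals) are 2.5616 (modulus 2.5616); -1.5616 (modulus 1.5616); 3 (modulus 3). The spectral radius is the largest modulus: r(A) = 3. (Cross-check: r(A) ≤ ||A||_2 ≈ 6.2859; equality holds whenever A is normal, though it can also hold for some non-normal A.)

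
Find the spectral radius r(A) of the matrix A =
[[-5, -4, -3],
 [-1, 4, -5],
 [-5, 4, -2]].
r(A) ≈ 8.1234

The eigenvalues of A are the roots of its characteristic polynomial. With M = A (coefficients from the trace, the sum of principal 2x2 minors, and det A):
  p(λ) = det(λ I - M) = λ^3 + 3λ^2 - 17λ + 200.
No integer candidate from the rational root theorem (±divisors of 200) is a root, so the roots are irrational. The cubic discriminant is Δ = -1262947 < 0, so there is one real root and a complex-conjugate pair. p(-9) = -133 and p(-8) = 16 have opposite signs, so a root lies in (-9, -8); Newton's method refines it to λ ≈ -8.1234. Dividing out (λ - (-8.1234)) leaves approximately λ^2 - 5.1234λ + 24.6201. For λ^2 - 5.1234λ + 24.6201 the discriminant is -72.2306. It is negative, so the remaining roots are the complex-conjugate pair λ ≈ 2.5617 ± 4.2494i. Their product equals the constant term, so |λ|^2 ≈ 24.6201 and |λ| ≈ 4.9619.
Thus the eigenvalues (to 4 decimals) are -8.1234 (modulus 8.1234); 2.5617 ± 4.2494i (modulus 4.9619). The spectral radius is the largest modulus: r(A) ≈ 8.1234. (Cross-check: r(A) ≤ ||A||_2 ≈ 8.9853; equality holds whenever A is normal, though it can also hold for some non-normal A.)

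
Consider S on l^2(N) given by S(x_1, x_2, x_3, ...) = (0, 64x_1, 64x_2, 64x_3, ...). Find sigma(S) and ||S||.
sigma(S) = closed disk {z in C : |z| ≤ 64}; ||S|| = 64

Note S = 64·U where U is the unit right shift (U x)_k = x_{k-1} (with x_0 := 0); so ||S|| = 64||U|| and sigma(S) = 64·sigma(U). ||S x||^2 = sum_{k≥1} |64x_k|^2 = 4096||x||^2, so ||S|| = 64 and sigma(S) ⊂ {|z| ≤ 64}. For any |lambda| < 64, the equation (S - lambda I) x = 0 forces x_1 = 0, then 64x_k = lambda x_{k+1} ⇒ x = 0, so S has no eigenvalues. But (S - lambda I) is not surjective for |lambda| < 64: solving (S - lambda I) x = e_1 would require x_n proportional to (lambda/64)^(-n), which is not in l^2. So every |lambda| < 64 lies in the residual spectrum. The boundary |lambda| = 64 is in the approximate point spectrum (the spectrum is closed). Hence sigma(S) is the closed disk of radius 64.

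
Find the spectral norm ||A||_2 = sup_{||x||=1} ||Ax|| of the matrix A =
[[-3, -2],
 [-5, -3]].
||A||_2 = sqrt((47 + sqrt(2205))/2) ≈ 6.8541 (= sqrt(largest eigenvalue of A^T A))

||A||_2 = sigma_max(A) = sqrt(lambda_max(A^T A)). Form the symmetric matrix M = A^T A =
[[34, 21],
 [21, 13]].
Its characteristic polynomial (trace, determinant of M give the coefficients) is
  p(λ) = det(λ I - M) = λ^2 - 47λ + 1.
For λ^2 - 47λ + 1 the discriminant is 2205. It is nonnegative but not a perfect square, so the roots are real and irrational: λ = (47 ± sqrt(2205))/2 ≈ 46.9787, 0.0213.
So the eigenvalues of A^T A are ≈ 0.0213, 46.9787 (all ≥ 0, as they must be for A^T A). The largest is λ_max = (47 + sqrt(2205))/2 ≈ 46.9787, hence ||A||_2 = sqrt(λ_max) = sqrt((47 + sqrt(2205))/2) ≈ 6.8541.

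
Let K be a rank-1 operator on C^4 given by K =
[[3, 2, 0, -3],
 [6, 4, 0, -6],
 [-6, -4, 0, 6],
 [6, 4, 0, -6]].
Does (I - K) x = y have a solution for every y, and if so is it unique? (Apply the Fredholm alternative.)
(I - K) is singular (det(I - K) = 0, i.e. 1 ∈ sigma(K)). (I - K) x = y is solvable iff y ⊥ ker((I - K)^*) = span{(3, 2, 0, -3)}, i.e. iff 3y_1 + 2y_2 - 3y_4 = 0. When solvable, the solutions are x = y + c·(1, 2, -2, 2), c arbitrary (ker(I - K) = span{(1, 2, -2, 2)}, dimension 1).

K has rank 1, so it is an outer product K = u v^T: every row of K is a multiple of one row vector. Reading off the entries, u = (1, 2, -2, 2) and v = (3, 2, 0, -3) (row i of K equals u_i·v^T). A rank-one matrix u v^T satisfies K u = u (v·u) and kills the (3)-dimensional subspace v^⊥, so its characteristic polynomial is lambda^3 (lambda - v·u) with v·u = tr K = 1. Hence the eigenvalues of I - K are 1 (multiplicity 3) and 1 - (1) = 0, so det(I - K) = 0. (Direct check: I - K =
[[-2, -2, 0, 3],
 [-6, -3, 0, 6],
 [6, 4, 1, -6],
 [-6, -4, 0, 7]]
has determinant 0.) So 1 is an eigenvalue of K and (I - K) is not invertible. The finite-dimensional Fredholm alternative says: either (I - K) is invertible, or ker(I - K) ≠ {0} and then range(I - K) = ker((I - K)^*)^⊥, with dim ker(I - K) = dim ker((I - K)^*). We are in the second case, so we need both kernels. Kernel of I - K: (I - K) u = u - u (v·u) = u - u = 0, so ker(I - K) = span{u} = span{(1, 2, -2, 2)} (it is exactly 1-dimensional because rank(I - K) = 3). Kernel of the adjoint: K is real, so (I - K)^* = I - K^T = I - v u^T, and (I - v u^T) v = v - v (u·v) = 0; hence ker((I - K)^*) = span{v} = span{(3, 2, 0, -3)}. Therefore (I - K) x = y is solvable iff <y, v> = 0, i.e. iff 3y_1 + 2y_2 - 3y_4 = 0. When this holds, K y = u (v·y) = 0, so (I - K) y = y and x = y is a particular solution; the full solution set is the line x = y + c·u = y + c·(1, 2, -2, 2), c ∈ C.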